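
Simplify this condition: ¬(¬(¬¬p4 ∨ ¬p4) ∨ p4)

¬(¬(¬¬p4 ∨ ¬p4) ∨ p4)
= ¬(¬p4 ∧ p4 ∨ p4)   — De Morgan
= ¬p4   — complement / identity

¬p4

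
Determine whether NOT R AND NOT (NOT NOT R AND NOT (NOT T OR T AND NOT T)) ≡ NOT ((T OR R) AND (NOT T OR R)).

E1: NOT R AND NOT (NOT NOT R AND NOT (NOT T OR T AND NOT T))
    = NOT R AND NOT (NOT NOT R AND NOT NOT T)   — complement / identity
    = NOT R AND (NOT R OR NOT T)   — De Morgan
    = NOT R   — absorption
E2: NOT ((T OR R) AND (NOT T OR R))
    = NOT (R OR T AND NOT T)   — distribution
    = NOT R   — complement / identity
Both reduce to NOT R, so they are equivalent.

Yes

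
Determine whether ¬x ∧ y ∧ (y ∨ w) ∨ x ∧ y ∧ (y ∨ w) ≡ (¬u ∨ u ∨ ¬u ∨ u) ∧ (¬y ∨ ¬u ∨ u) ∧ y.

Yes

E1: ¬x ∧ y ∧ (y ∨ w) ∨ x ∧ y ∧ (y ∨ w)
    = y ∧ (y ∨ w)   (distribution)
    = y   (absorption)
E2: (¬u ∨ u ∨ ¬u ∨ u) ∧ (¬y ∨ ¬u ∨ u) ∧ y
    = (¬u ∨ u ∨ (¬u ∨ u) ∧ ¬y) ∧ y   (distribution)
    = (¬u ∨ u) ∧ y   (absorption)
    = y   (complement / identity)
Both reduce to y, so they are equivalent.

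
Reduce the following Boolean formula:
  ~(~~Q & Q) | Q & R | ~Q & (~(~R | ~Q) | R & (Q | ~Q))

~Q | R

~(~~Q & Q) | Q & R | ~Q & (~(~R | ~Q) | R & (Q | ~Q))
= ~(~~Q & Q) | Q & R | ~Q & (~(~R | ~Q) | R)   — complement / identity
= ~(~~Q & Q) | Q & R | ~Q & (R & Q | R)   — De Morgan
= ~(Q & Q) | Q & R | ~Q & (R & Q | R)   — double negation
= ~(Q & Q) | Q & R | ~Q & R   — absorption
= ~(Q & Q) | R   — distribution
= ~Q | R   — idempotence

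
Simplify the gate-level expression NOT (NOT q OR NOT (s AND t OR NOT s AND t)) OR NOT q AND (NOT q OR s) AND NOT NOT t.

t

NOT (NOT q OR NOT (s AND t OR NOT s AND t)) OR NOT q AND (NOT q OR s) AND NOT NOT t
= NOT (NOT q OR NOT (s AND t OR NOT s AND t)) OR NOT q AND (NOT q OR s) AND t   [double negation]
= NOT (NOT q OR NOT t) OR NOT q AND (NOT q OR s) AND t   [distribution]
= q AND t OR NOT q AND (NOT q OR s) AND t   [De Morgan]
= q AND t OR NOT q AND t   [absorption]
= t   [distribution]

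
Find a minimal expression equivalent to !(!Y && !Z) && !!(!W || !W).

(Y || Z) && !W

!(!Y && !Z) && !!(!W || !W)
= !(!Y && !Z) && !!!W   — idempotence
= (Y || Z) && !!!W   — De Morgan
= (Y || Z) && !W   — double negation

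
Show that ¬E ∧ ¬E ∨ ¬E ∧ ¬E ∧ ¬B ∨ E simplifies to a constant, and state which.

¬E ∧ ¬E ∨ ¬E ∧ ¬E ∧ ¬B ∨ E
= ¬E ∧ ¬E ∨ E
= ¬E ∨ E
= True

True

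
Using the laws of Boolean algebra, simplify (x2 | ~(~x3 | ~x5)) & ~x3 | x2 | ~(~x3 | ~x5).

x2 | x3 & x5

(x2 | ~(~x3 | ~x5)) & ~x3 | x2 | ~(~x3 | ~x5)
= x2 | ~(~x3 | ~x5)   (absorption)
= x2 | x3 & x5   (De Morgan)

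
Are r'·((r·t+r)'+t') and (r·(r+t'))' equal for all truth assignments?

Yes

E1: r'·((r·t+r)'+t')
    = r'·(r'+t')   — absorption
    = r'   — absorption
E2: (r·(r+t'))'
    = r'   — absorption
Both reduce to r', so they are equivalent.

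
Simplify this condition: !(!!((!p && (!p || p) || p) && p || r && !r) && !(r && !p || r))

!(!!((!p && (!p || p) || p) && p || r && !r) && !(r && !p || r))
= !((!p && (!p || p) || p) && p || r && !r) || r && !p || r
= !((!p && (!p || p) || p) && p) || r && !p || r
= !((!p && (!p || p) || p) && p) || r
= !((!p || p) && p) || r
= !p || r

!p || r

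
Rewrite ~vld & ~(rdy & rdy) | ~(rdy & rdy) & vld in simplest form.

~rdy

~vld & ~(rdy & rdy) | ~(rdy & rdy) & vld
= ~(rdy & rdy)   (distribution)
= ~rdy   (idempotence)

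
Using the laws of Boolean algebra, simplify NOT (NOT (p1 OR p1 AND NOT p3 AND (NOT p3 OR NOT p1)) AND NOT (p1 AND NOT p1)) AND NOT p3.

NOT (NOT (p1 OR p1 AND NOT p3 AND (NOT p3 OR NOT p1)) AND NOT (p1 AND NOT p1)) AND NOT p3
= NOT (NOT (p1 OR p1 AND NOT p3) AND NOT (p1 AND NOT p1)) AND NOT p3   [absorption]
= (p1 OR p1 AND NOT p3 OR p1 AND NOT p1) AND NOT p3   [De Morgan]
= (p1 OR p1 AND NOT p3) AND NOT p3   [complement / identity]
= p1 AND NOT p3   [absorption]

p1 AND NOT p3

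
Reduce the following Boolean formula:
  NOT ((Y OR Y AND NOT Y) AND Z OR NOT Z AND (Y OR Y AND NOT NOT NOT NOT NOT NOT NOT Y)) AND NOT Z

NOT ((Y OR Y AND NOT Y) AND Z OR NOT Z AND (Y OR Y AND NOT NOT NOT NOT NOT NOT NOT Y)) AND NOT Z
= NOT ((Y OR Y AND NOT Y) AND Z OR NOT Z AND (Y OR Y AND NOT NOT NOT NOT NOT Y)) AND NOT Z
= NOT ((Y OR Y AND NOT Y) AND Z OR NOT Z AND (Y OR Y AND NOT NOT NOT Y)) AND NOT Z
= NOT ((Y OR Y AND NOT Y) AND Z OR NOT Z AND (Y OR Y AND NOT Y)) AND NOT Z
= NOT (Y OR Y AND NOT Y) AND NOT Z
= NOT Y AND NOT Z

NOT Y AND NOT Z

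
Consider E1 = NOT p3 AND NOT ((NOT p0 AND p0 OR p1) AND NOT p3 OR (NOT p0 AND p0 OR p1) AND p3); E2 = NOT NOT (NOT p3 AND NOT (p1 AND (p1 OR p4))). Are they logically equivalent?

E1: NOT p3 AND NOT ((NOT p0 AND p0 OR p1) AND NOT p3 OR (NOT p0 AND p0 OR p1) AND p3)
    = NOT p3 AND NOT (NOT p0 AND p0 OR p1)   — distribution
    = NOT p3 AND NOT p1   — complement / identity
E2: NOT NOT (NOT p3 AND NOT (p1 AND (p1 OR p4)))
    = NOT NOT (NOT p3 AND NOT p1)   — absorption
    = NOT p3 AND NOT p1   — double negation
Both reduce to NOT p3 AND NOT p1, so they are equivalent.

Yes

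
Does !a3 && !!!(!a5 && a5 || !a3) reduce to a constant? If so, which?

!a3 && !!!(!a5 && a5 || !a3)
= !a3 && !(!a5 && a5 || !a3)   (double negation)
= !a3 && !!a3   (complement / identity)
= !a3 && a3   (double negation)
= false   (complement)

yes, False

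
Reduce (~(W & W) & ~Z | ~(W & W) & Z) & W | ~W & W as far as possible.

(~(W & W) & ~Z | ~(W & W) & Z) & W | ~W & W
= ~(W & W) & W | ~W & W   — distribution
= ~W & W | ~W & W   — idempotence
= ~W & W   — idempotence
= 0   — complement

0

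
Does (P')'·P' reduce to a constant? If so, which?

yes, False

(P')'·P'
= P·P'   — double negation
= 0   — complement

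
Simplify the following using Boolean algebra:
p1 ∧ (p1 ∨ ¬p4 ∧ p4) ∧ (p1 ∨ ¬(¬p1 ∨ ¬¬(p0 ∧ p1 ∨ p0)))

p1

p1 ∧ (p1 ∨ ¬p4 ∧ p4) ∧ (p1 ∨ ¬(¬p1 ∨ ¬¬(p0 ∧ p1 ∨ p0)))
= p1 ∧ (p1 ∨ ¬p4 ∧ p4) ∧ (p1 ∨ ¬(¬p1 ∨ ¬¬p0))   (absorption)
= p1 ∧ p1 ∧ (p1 ∨ ¬(¬p1 ∨ ¬¬p0))   (complement / identity)
= p1 ∧ p1 ∧ (p1 ∨ p1 ∧ ¬p0)   (De Morgan)
= p1 ∧ p1 ∧ p1   (absorption)
= p1 ∧ p1   (idempotence)
= p1   (idempotence)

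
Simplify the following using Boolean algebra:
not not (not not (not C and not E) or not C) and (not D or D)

not not (not not (not C and not E) or not C) and (not D or D)
= not not (not C and not E or not C) and (not D or D)   [double negation]
= not not not C and (not D or D)   [absorption]
= not not not C   [complement / identity]
= not C   [double negation]

not C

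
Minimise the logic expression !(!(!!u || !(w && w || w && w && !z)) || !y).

!(!(!!u || !(w && w || w && w && !z)) || !y)
= !(!(!!u || !(w && w)) || !y)   — absorption
= !(!(!!u || !w) || !y)   — idempotence
= (!!u || !w) && y   — De Morgan
= (u || !w) && y   — double negation

(u || !w) && y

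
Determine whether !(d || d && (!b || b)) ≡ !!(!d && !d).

Yes

E1: !(d || d && (!b || b))
    = !(d || d)
    = !d
E2: !!(!d && !d)
    = !(d || d)
    = !d
Both reduce to !d, so they are equivalent.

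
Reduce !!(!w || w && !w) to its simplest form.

!!(!w || w && !w)
= !!!w   [complement / identity]
= !w   [double negation]

!w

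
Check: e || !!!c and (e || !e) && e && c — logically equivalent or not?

No

E1: e || !!!c
    = e || !c   (double negation)
E2: (e || !e) && e && c
    = e && c   (complement / identity)
These differ: at c=0, e=0, E1 = 1 but E2 = 0.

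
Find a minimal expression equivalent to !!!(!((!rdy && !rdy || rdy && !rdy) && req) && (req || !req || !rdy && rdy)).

!rdy && req

!!!(!((!rdy && !rdy || rdy && !rdy) && req) && (req || !req || !rdy && rdy))
= !!!(!((!rdy && !rdy || rdy && !rdy) && req) && (req || !req))   — complement / identity
= !!!!((!rdy && !rdy || rdy && !rdy) && req)   — complement / identity
= !!((!rdy && !rdy || rdy && !rdy) && req)   — double negation
= !!(!rdy && req)   — distribution
= !rdy && req   — double negation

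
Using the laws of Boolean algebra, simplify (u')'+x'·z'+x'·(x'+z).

u+x'

(u')'+x'·z'+x'·(x'+z)
= (u')'+x'·z'+x'   [absorption]
= u+x'·z'+x'   [double negation]
= u+x'   [absorption]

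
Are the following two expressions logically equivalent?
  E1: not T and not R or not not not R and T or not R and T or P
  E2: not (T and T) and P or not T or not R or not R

No

E1: not T and not R or not not not R and T or not R and T or P
    = not T and not R or not R and T or not R and T or P   (double negation)
    = not T and not R or not R and T or P   (idempotence)
    = not R or P   (distribution)
E2: not (T and T) and P or not T or not R or not R
    = not (T and T) and P or not T or not R   (idempotence)
    = not T and P or not T or not R   (idempotence)
    = not T or not R   (absorption)
These differ: at P=1, R=1, T=1, E1 = 1 but E2 = 0.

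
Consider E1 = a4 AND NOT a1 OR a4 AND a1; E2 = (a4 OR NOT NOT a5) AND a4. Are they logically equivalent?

E1: a4 AND NOT a1 OR a4 AND a1
    = a4   [distribution]
E2: (a4 OR NOT NOT a5) AND a4
    = (a4 OR a5) AND a4   [double negation]
    = a4   [absorption]
Both reduce to a4, so they are equivalent.

Yes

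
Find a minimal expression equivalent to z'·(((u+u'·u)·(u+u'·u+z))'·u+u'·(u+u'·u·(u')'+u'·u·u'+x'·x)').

z'·(((u+u'·u)·(u+u'·u+z))'·u+u'·(u+u'·u·(u')'+u'·u·u'+x'·x)')
= z'·(((u+u'·u)·(u+u'·u+z))'·u+u'·(u+u'·u·u+u'·u·u'+x'·x)')   [double negation]
= z'·((u+u'·u)'·u+u'·(u+u'·u·u+u'·u·u'+x'·x)')   [absorption]
= z'·((u+u'·u)'·u+u'·(u+u'·u·u+u'·u·u')')   [complement / identity]
= z'·((u+u'·u)'·u+u'·(u+u'·u)')   [distribution]
= z'·(u+u'·u)'   [distribution]
= z'·u'   [complement / identity]

z'·u'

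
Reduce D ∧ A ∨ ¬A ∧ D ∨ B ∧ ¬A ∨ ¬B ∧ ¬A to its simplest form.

D ∨ ¬A

D ∧ A ∨ ¬A ∧ D ∨ B ∧ ¬A ∨ ¬B ∧ ¬A
= D ∧ A ∨ ¬A ∧ D ∨ ¬A   (distribution)
= D ∨ ¬A   (distribution)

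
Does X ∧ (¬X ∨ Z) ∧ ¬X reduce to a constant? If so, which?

yes, False

X ∧ (¬X ∨ Z) ∧ ¬X
= X ∧ ¬X   (absorption)
= False   (complement)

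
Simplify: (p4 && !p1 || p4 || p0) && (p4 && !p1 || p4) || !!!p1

(p4 && !p1 || p4 || p0) && (p4 && !p1 || p4) || !!!p1
= (p4 && !p1 || p4 || p0) && (p4 && !p1 || p4) || !p1
= p4 && !p1 || p4 || !p1
= p4 || !p1

p4 || !p1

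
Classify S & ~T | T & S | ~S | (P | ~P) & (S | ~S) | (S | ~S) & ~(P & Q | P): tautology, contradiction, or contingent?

tautology

S & ~T | T & S | ~S | (P | ~P) & (S | ~S) | (S | ~S) & ~(P & Q | P)
= S & ~T | T & S | ~S | (P | ~P) & (S | ~S) | (S | ~S) & ~P   (absorption)
= S | ~S | (P | ~P) & (S | ~S) | (S | ~S) & ~P   (distribution)
= S | ~S | S | ~S | (S | ~S) & ~P   (complement / identity)
= S | ~S | (S | ~S) & ~P   (idempotence)
= S | ~S   (absorption)
= 1   (complement)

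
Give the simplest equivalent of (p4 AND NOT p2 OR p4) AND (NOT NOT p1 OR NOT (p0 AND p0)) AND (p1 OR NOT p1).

(p4 AND NOT p2 OR p4) AND (NOT NOT p1 OR NOT (p0 AND p0)) AND (p1 OR NOT p1)
= p4 AND (NOT NOT p1 OR NOT (p0 AND p0)) AND (p1 OR NOT p1)   [absorption]
= p4 AND (NOT NOT p1 OR NOT (p0 AND p0))   [complement / identity]
= p4 AND (p1 OR NOT (p0 AND p0))   [double negation]
= p4 AND (p1 OR NOT p0)   [idempotence]

p4 AND (p1 OR NOT p0)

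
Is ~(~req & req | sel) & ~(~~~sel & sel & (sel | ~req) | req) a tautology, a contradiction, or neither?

~(~req & req | sel) & ~(~~~sel & sel & (sel | ~req) | req)
= ~sel & ~(~~~sel & sel & (sel | ~req) | req)
= ~sel & ~(~sel & sel & (sel | ~req) | req)
= ~sel & ~(~sel & sel | req)
= ~sel & ~req
This depends on req, sel, so it is not a constant.

neither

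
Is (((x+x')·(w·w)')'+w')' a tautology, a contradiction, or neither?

contradiction

(((x+x')·(w·w)')'+w')'
= (((x+x')·w')'+w')'   [idempotence]
= (x+x')·w'·w   [De Morgan]
= w'·w   [complement / identity]
= 0   [complement]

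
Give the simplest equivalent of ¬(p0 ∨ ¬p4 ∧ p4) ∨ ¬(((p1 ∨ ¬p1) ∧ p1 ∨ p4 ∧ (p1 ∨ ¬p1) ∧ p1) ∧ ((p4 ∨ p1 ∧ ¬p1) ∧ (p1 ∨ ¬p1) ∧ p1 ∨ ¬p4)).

¬p0 ∨ ¬p1

¬(p0 ∨ ¬p4 ∧ p4) ∨ ¬(((p1 ∨ ¬p1) ∧ p1 ∨ p4 ∧ (p1 ∨ ¬p1) ∧ p1) ∧ ((p4 ∨ p1 ∧ ¬p1) ∧ (p1 ∨ ¬p1) ∧ p1 ∨ ¬p4))
= ¬p0 ∨ ¬(((p1 ∨ ¬p1) ∧ p1 ∨ p4 ∧ (p1 ∨ ¬p1) ∧ p1) ∧ ((p4 ∨ p1 ∧ ¬p1) ∧ (p1 ∨ ¬p1) ∧ p1 ∨ ¬p4))   [complement / identity]
= ¬p0 ∨ ¬(((p1 ∨ ¬p1) ∧ p1 ∨ p4 ∧ (p1 ∨ ¬p1) ∧ p1) ∧ (p4 ∧ (p1 ∨ ¬p1) ∧ p1 ∨ ¬p4))   [complement / identity]
= ¬p0 ∨ ¬((p1 ∨ ¬p1) ∧ p1 ∧ ¬p4 ∨ p4 ∧ (p1 ∨ ¬p1) ∧ p1)   [distribution]
= ¬p0 ∨ ¬((p1 ∨ ¬p1) ∧ p1)   [distribution]
= ¬p0 ∨ ¬p1   [complement / identity]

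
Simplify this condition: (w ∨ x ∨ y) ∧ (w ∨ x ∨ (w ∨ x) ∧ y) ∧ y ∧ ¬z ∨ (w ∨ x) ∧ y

(w ∨ x ∨ y) ∧ (w ∨ x ∨ (w ∨ x) ∧ y) ∧ y ∧ ¬z ∨ (w ∨ x) ∧ y
= (w ∨ x ∨ y) ∧ (w ∨ x) ∧ y ∧ ¬z ∨ (w ∨ x) ∧ y   — absorption
= (w ∨ x) ∧ y ∧ ¬z ∨ (w ∨ x) ∧ y   — absorption
= (w ∨ x) ∧ y   — absorption

(w ∨ x) ∧ y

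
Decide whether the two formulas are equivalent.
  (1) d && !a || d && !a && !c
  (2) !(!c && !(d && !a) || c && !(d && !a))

Yes

E1: d && !a || d && !a && !c
    = d && !a   — absorption
E2: !(!c && !(d && !a) || c && !(d && !a))
    = !!(d && !a)   — distribution
    = d && !a   — double negation
Both reduce to d && !a, so they are equivalent.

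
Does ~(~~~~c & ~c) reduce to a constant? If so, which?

~(~~~~c & ~c)
= ~(~~c & ~c)   — double negation
= ~c | c   — De Morgan
= 1   — complement

yes, True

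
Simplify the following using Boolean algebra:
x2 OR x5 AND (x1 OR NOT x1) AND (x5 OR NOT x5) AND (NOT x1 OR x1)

x2 OR x5

x2 OR x5 AND (x1 OR NOT x1) AND (x5 OR NOT x5) AND (NOT x1 OR x1)
= x2 OR x5 AND (x1 OR NOT x1) AND (NOT x1 OR x1)   (complement / identity)
= x2 OR x5 AND (NOT x1 OR x1)   (complement / identity)
= x2 OR x5   (complement / identity)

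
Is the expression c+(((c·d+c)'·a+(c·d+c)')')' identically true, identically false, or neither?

c+(((c·d+c)'·a+(c·d+c)')')'
= c+(((c·d+c)')')'
= c+(c·d+c)'
= c+c'
= 1

identically true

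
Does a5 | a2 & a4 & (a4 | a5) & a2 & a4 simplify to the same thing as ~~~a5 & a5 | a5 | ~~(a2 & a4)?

E1: a5 | a2 & a4 & (a4 | a5) & a2 & a4
    = a5 | a2 & a4 & a2 & a4   [absorption]
    = a5 | a2 & a4   [idempotence]
E2: ~~~a5 & a5 | a5 | ~~(a2 & a4)
    = ~a5 & a5 | a5 | ~~(a2 & a4)   [double negation]
    = a5 | ~~(a2 & a4)   [complement / identity]
    = a5 | a2 & a4   [double negation]
Both reduce to a5 | a2 & a4, so they are equivalent.

Yes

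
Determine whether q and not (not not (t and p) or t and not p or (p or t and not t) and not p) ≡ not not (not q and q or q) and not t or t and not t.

E1: q and not (not not (t and p) or t and not p or (p or t and not t) and not p)
    = q and not (t and p or t and not p or (p or t and not t) and not p)   — double negation
    = q and not (t and p or t and not p or p and not p)   — complement / identity
    = q and not (t or p and not p)   — distribution
    = q and not t   — complement / identity
E2: not not (not q and q or q) and not t or t and not t
    = not not (not q and q or q) and not t   — complement / identity
    = not not q and not t   — complement / identity
    = q and not t   — double negation
Both reduce to q and not t, so they are equivalent.

Yes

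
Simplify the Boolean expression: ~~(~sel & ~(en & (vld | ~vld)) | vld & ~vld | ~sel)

~sel

~~(~sel & ~(en & (vld | ~vld)) | vld & ~vld | ~sel)
= ~~(~sel & ~en | vld & ~vld | ~sel)
= ~~(~sel & ~en | ~sel)
= ~~~sel
= ~sel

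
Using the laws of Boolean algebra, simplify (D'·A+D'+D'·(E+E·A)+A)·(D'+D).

D'+A

(D'·A+D'+D'·(E+E·A)+A)·(D'+D)
= (D'+D'·(E+E·A)+A)·(D'+D)   [absorption]
= (D'+D'·E+A)·(D'+D)   [absorption]
= D'+D'·E+A   [complement / identity]
= D'+A   [absorption]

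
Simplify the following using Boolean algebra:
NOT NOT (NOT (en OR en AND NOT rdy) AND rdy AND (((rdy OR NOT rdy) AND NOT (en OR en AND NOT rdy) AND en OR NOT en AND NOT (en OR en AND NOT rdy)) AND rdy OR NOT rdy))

NOT NOT (NOT (en OR en AND NOT rdy) AND rdy AND (((rdy OR NOT rdy) AND NOT (en OR en AND NOT rdy) AND en OR NOT en AND NOT (en OR en AND NOT rdy)) AND rdy OR NOT rdy))
= NOT NOT (NOT (en OR en AND NOT rdy) AND rdy AND ((NOT (en OR en AND NOT rdy) AND en OR NOT en AND NOT (en OR en AND NOT rdy)) AND rdy OR NOT rdy))
= NOT NOT (NOT (en OR en AND NOT rdy) AND rdy AND (NOT (en OR en AND NOT rdy) AND rdy OR NOT rdy))
= NOT NOT (NOT (en OR en AND NOT rdy) AND rdy)
= NOT (en OR en AND NOT rdy) AND rdy
= NOT en AND rdy

NOT en AND rdy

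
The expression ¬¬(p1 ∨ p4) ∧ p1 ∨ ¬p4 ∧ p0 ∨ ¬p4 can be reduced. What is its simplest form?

¬¬(p1 ∨ p4) ∧ p1 ∨ ¬p4 ∧ p0 ∨ ¬p4
= (p1 ∨ p4) ∧ p1 ∨ ¬p4 ∧ p0 ∨ ¬p4   — double negation
= (p1 ∨ p4) ∧ p1 ∨ ¬p4   — absorption
= p1 ∨ ¬p4   — absorption

p1 ∨ ¬p4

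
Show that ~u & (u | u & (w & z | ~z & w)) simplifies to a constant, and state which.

0

~u & (u | u & (w & z | ~z & w))
= ~u & (u | u & w)
= ~u & u
= 0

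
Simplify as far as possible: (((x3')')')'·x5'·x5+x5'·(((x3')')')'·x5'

(((x3')')')'·x5'·x5+x5'·(((x3')')')'·x5'
= (((x3')')')'·x5'   (distribution)
= (x3')'·x5'   (double negation)
= x3·x5'   (double negation)

x3·x5'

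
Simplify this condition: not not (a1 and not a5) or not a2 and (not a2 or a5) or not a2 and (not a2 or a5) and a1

a1 and not a5 or not a2

not not (a1 and not a5) or not a2 and (not a2 or a5) or not a2 and (not a2 or a5) and a1
= a1 and not a5 or not a2 and (not a2 or a5) or not a2 and (not a2 or a5) and a1   [double negation]
= a1 and not a5 or not a2 and (not a2 or a5)   [absorption]
= a1 and not a5 or not a2   [absorption]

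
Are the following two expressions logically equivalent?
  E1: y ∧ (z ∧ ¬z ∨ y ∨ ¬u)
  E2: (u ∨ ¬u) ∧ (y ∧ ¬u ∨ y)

Yes

E1: y ∧ (z ∧ ¬z ∨ y ∨ ¬u)
    = y ∧ (y ∨ ¬u)   — complement / identity
    = y   — absorption
E2: (u ∨ ¬u) ∧ (y ∧ ¬u ∨ y)
    = y ∧ ¬u ∨ y   — complement / identity
    = y   — absorption
Both reduce to y, so they are equivalent.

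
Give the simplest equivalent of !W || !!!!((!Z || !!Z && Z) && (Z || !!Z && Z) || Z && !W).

!W || !!!!((!Z || !!Z && Z) && (Z || !!Z && Z) || Z && !W)
= !W || !!((!Z || !!Z && Z) && (Z || !!Z && Z) || Z && !W)   — double negation
= !W || !!(!Z && Z || !!Z && Z || Z && !W)   — distribution
= !W || !!(!Z && Z || Z && Z || Z && !W)   — double negation
= !W || !!(Z || Z && !W)   — distribution
= !W || !!Z   — absorption
= !W || Z   — double negation

!W || Z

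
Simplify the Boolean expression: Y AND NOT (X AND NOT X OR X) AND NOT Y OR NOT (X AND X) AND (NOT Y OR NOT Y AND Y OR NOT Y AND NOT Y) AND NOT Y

Y AND NOT (X AND NOT X OR X) AND NOT Y OR NOT (X AND X) AND (NOT Y OR NOT Y AND Y OR NOT Y AND NOT Y) AND NOT Y
= Y AND NOT X AND NOT Y OR NOT (X AND X) AND (NOT Y OR NOT Y AND Y OR NOT Y AND NOT Y) AND NOT Y
= Y AND NOT X AND NOT Y OR NOT (X AND X) AND (NOT Y OR NOT Y) AND NOT Y
= Y AND NOT X AND NOT Y OR NOT (X AND X) AND NOT Y AND NOT Y
= Y AND NOT X AND NOT Y OR NOT X AND NOT Y AND NOT Y
= NOT X AND NOT Y

NOT X AND NOT Y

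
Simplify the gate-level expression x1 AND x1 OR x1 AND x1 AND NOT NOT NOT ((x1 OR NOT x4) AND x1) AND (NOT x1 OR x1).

x1 AND x1 OR x1 AND x1 AND NOT NOT NOT ((x1 OR NOT x4) AND x1) AND (NOT x1 OR x1)
= x1 AND x1 OR x1 AND x1 AND NOT NOT NOT ((x1 OR NOT x4) AND x1)   (complement / identity)
= x1 AND x1 OR x1 AND x1 AND NOT NOT NOT x1   (absorption)
= x1 AND x1 OR x1 AND NOT NOT NOT x1   (idempotence)
= x1 AND x1 OR x1 AND NOT x1   (double negation)
= x1   (distribution)

x1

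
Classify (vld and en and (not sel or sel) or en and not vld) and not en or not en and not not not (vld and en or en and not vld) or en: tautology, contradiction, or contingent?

tautology

(vld and en and (not sel or sel) or en and not vld) and not en or not en and not not not (vld and en or en and not vld) or en
= (vld and en and (not sel or sel) or en and not vld) and not en or not en and not not not en or en   (distribution)
= (vld and en or en and not vld) and not en or not en and not not not en or en   (complement / identity)
= en and not en or not en and not not not en or en   (distribution)
= en and not en or not en and not en or en   (double negation)
= not en or en   (distribution)
= True   (complement)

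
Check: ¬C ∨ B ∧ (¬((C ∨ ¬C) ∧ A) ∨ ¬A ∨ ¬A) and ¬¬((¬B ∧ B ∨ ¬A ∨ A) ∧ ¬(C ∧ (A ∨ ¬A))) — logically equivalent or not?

E1: ¬C ∨ B ∧ (¬((C ∨ ¬C) ∧ A) ∨ ¬A ∨ ¬A)
    = ¬C ∨ B ∧ (¬A ∨ ¬A ∨ ¬A)   [complement / identity]
    = ¬C ∨ B ∧ (¬A ∨ ¬A)   [idempotence]
    = ¬C ∨ B ∧ ¬A   [idempotence]
E2: ¬¬((¬B ∧ B ∨ ¬A ∨ A) ∧ ¬(C ∧ (A ∨ ¬A)))
    = ¬¬((¬A ∨ A) ∧ ¬(C ∧ (A ∨ ¬A)))   [complement / identity]
    = ¬¬¬(C ∧ (A ∨ ¬A))   [complement / identity]
    = ¬(C ∧ (A ∨ ¬A))   [double negation]
    = ¬C   [complement / identity]
These differ: at A=0, B=1, C=1, E1 = 1 but E2 = 0.

No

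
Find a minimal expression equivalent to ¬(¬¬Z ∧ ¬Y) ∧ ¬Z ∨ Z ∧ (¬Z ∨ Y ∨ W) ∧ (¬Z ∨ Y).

¬(¬¬Z ∧ ¬Y) ∧ ¬Z ∨ Z ∧ (¬Z ∨ Y ∨ W) ∧ (¬Z ∨ Y)
= ¬(¬¬Z ∧ ¬Y) ∧ ¬Z ∨ Z ∧ (¬Z ∨ Y)
= (¬Z ∨ Y) ∧ ¬Z ∨ Z ∧ (¬Z ∨ Y)
= ¬Z ∨ Y

¬Z ∨ Y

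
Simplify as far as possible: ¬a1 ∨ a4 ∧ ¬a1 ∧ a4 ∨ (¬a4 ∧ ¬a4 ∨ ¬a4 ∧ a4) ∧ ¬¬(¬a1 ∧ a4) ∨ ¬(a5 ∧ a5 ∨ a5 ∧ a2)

¬a1 ∨ ¬a5

¬a1 ∨ a4 ∧ ¬a1 ∧ a4 ∨ (¬a4 ∧ ¬a4 ∨ ¬a4 ∧ a4) ∧ ¬¬(¬a1 ∧ a4) ∨ ¬(a5 ∧ a5 ∨ a5 ∧ a2)
= ¬a1 ∨ a4 ∧ ¬a1 ∧ a4 ∨ (¬a4 ∧ ¬a4 ∨ ¬a4 ∧ a4) ∧ ¬¬(¬a1 ∧ a4) ∨ ¬((a5 ∨ a2) ∧ a5)
= ¬a1 ∨ a4 ∧ ¬a1 ∧ a4 ∨ (¬a4 ∧ ¬a4 ∨ ¬a4 ∧ a4) ∧ ¬a1 ∧ a4 ∨ ¬((a5 ∨ a2) ∧ a5)
= ¬a1 ∨ a4 ∧ ¬a1 ∧ a4 ∨ (¬a4 ∧ ¬a4 ∨ ¬a4 ∧ a4) ∧ ¬a1 ∧ a4 ∨ ¬a5
= ¬a1 ∨ a4 ∧ ¬a1 ∧ a4 ∨ ¬a4 ∧ ¬a1 ∧ a4 ∨ ¬a5
= ¬a1 ∨ ¬a1 ∧ a4 ∨ ¬a5
= ¬a1 ∨ ¬a5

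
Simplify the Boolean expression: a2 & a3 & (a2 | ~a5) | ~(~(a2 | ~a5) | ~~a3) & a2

a2 & a3 & (a2 | ~a5) | ~(~(a2 | ~a5) | ~~a3) & a2
= a2 & a3 & (a2 | ~a5) | (a2 | ~a5) & ~a3 & a2   (De Morgan)
= a2 & (a3 & (a2 | ~a5) | (a2 | ~a5) & ~a3)   (distribution)
= a2 & (a2 | ~a5)   (distribution)
= a2   (absorption)

a2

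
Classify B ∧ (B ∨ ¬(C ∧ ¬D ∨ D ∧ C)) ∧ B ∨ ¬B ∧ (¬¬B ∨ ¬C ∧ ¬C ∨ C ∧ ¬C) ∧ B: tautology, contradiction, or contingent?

B ∧ (B ∨ ¬(C ∧ ¬D ∨ D ∧ C)) ∧ B ∨ ¬B ∧ (¬¬B ∨ ¬C ∧ ¬C ∨ C ∧ ¬C) ∧ B
= B ∧ (B ∨ ¬(C ∧ ¬D ∨ D ∧ C)) ∧ B ∨ ¬B ∧ (B ∨ ¬C ∧ ¬C ∨ C ∧ ¬C) ∧ B   (double negation)
= B ∧ (B ∨ ¬(C ∧ ¬D ∨ D ∧ C)) ∧ B ∨ ¬B ∧ (B ∨ ¬C) ∧ B   (distribution)
= B ∧ (B ∨ ¬C) ∧ B ∨ ¬B ∧ (B ∨ ¬C) ∧ B   (distribution)
= (B ∨ ¬C) ∧ B   (distribution)
= B   (absorption)
This depends on B, so it is not a constant.

contingent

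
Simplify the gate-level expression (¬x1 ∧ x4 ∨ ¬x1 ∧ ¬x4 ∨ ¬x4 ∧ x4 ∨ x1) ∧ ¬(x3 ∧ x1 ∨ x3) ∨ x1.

(¬x1 ∧ x4 ∨ ¬x1 ∧ ¬x4 ∨ ¬x4 ∧ x4 ∨ x1) ∧ ¬(x3 ∧ x1 ∨ x3) ∨ x1
= (¬x1 ∧ x4 ∨ ¬x1 ∧ ¬x4 ∨ x1) ∧ ¬(x3 ∧ x1 ∨ x3) ∨ x1   [complement / identity]
= (¬x1 ∨ x1) ∧ ¬(x3 ∧ x1 ∨ x3) ∨ x1   [distribution]
= ¬(x3 ∧ x1 ∨ x3) ∨ x1   [complement / identity]
= ¬x3 ∨ x1   [absorption]

¬x3 ∨ x1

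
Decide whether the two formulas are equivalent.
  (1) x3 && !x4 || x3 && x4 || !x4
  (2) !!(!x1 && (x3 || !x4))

No

E1: x3 && !x4 || x3 && x4 || !x4
    = x3 || !x4   [distribution]
E2: !!(!x1 && (x3 || !x4))
    = !x1 && (x3 || !x4)   [double negation]
These differ: at x1=1, x3=1, x4=0, E1 = 1 but E2 = 0.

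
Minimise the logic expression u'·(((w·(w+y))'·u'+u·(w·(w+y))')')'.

u'·(((w·(w+y))'·u'+u·(w·(w+y))')')'
= u'·(((w·(w+y))')')'   — distribution
= u'·(w·(w+y))'   — double negation
= u'·w'   — absorption

u'·w'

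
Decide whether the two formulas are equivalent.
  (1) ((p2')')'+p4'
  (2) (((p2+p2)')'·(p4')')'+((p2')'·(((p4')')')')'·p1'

Yes

E1: ((p2')')'+p4'
    = p2'+p4'
E2: (((p2+p2)')'·(p4')')'+((p2')'·(((p4')')')')'·p1'
    = ((p2')'·(p4')')'+((p2')'·(((p4')')')')'·p1'
    = ((p2')'·(p4')')'+((p2')'·(p4')')'·p1'
    = ((p2')'·(p4')')'
    = p2'+p4'
Both reduce to p2'+p4', so they are equivalent.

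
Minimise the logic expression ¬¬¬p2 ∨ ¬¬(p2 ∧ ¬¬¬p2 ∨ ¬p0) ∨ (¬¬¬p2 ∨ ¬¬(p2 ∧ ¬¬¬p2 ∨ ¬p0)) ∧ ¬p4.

¬¬¬p2 ∨ ¬¬(p2 ∧ ¬¬¬p2 ∨ ¬p0) ∨ (¬¬¬p2 ∨ ¬¬(p2 ∧ ¬¬¬p2 ∨ ¬p0)) ∧ ¬p4
= ¬¬¬p2 ∨ ¬¬(p2 ∧ ¬¬¬p2 ∨ ¬p0)
= ¬¬¬p2 ∨ ¬¬(p2 ∧ ¬p2 ∨ ¬p0)
= ¬p2 ∨ ¬¬(p2 ∧ ¬p2 ∨ ¬p0)
= ¬p2 ∨ ¬¬¬p0
= ¬p2 ∨ ¬p0

¬p2 ∨ ¬p0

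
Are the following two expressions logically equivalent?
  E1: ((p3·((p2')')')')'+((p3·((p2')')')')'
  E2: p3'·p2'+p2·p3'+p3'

No

E1: ((p3·((p2')')')')'+((p3·((p2')')')')'
    = ((p3·((p2')')')')'   — idempotence
    = p3·((p2')')'   — double negation
    = p3·p2'   — double negation
E2: p3'·p2'+p2·p3'+p3'
    = p3'+p3'   — distribution
    = p3'   — idempotence
These differ: at p2=0, p3=0, E1 = 0 but E2 = 1.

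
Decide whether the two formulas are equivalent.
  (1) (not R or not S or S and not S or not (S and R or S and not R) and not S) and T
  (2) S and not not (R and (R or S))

E1: (not R or not S or S and not S or not (S and R or S and not R) and not S) and T
    = (not R or not S or S and not S or not S and not S) and T   (distribution)
    = (not R or not S or not S) and T   (distribution)
    = (not R or not S) and T   (idempotence)
E2: S and not not (R and (R or S))
    = S and R and (R or S)   (double negation)
    = S and R   (absorption)
These differ: at R=0, S=0, T=1, E1 = 1 but E2 = 0.

No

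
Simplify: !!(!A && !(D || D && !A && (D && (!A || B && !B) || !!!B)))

!!(!A && !(D || D && !A && (D && (!A || B && !B) || !!!B)))
= !!(!A && !(D || D && !A && (D && !A || !!!B)))
= !!(!A && !(D || D && !A && (D && !A || !B)))
= !!(!A && !(D || D && !A))
= !!(!A && !D)
= !A && !D

!A && !D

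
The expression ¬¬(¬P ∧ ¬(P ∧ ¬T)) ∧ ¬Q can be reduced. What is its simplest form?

¬P ∧ ¬Q

¬¬(¬P ∧ ¬(P ∧ ¬T)) ∧ ¬Q
= ¬(P ∨ P ∧ ¬T) ∧ ¬Q
= ¬P ∧ ¬Q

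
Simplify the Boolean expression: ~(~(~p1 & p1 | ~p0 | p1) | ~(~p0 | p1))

~p0 | p1

~(~(~p1 & p1 | ~p0 | p1) | ~(~p0 | p1))
= ~(~(~p0 | p1) | ~(~p0 | p1))   [complement / identity]
= (~p0 | p1) & (~p0 | p1)   [De Morgan]
= ~p0 | p1   [idempotence]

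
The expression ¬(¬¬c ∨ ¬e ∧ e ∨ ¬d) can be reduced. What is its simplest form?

¬c ∧ d

¬(¬¬c ∨ ¬e ∧ e ∨ ¬d)
= ¬(¬¬c ∨ ¬d)   [complement / identity]
= ¬c ∧ d   [De Morgan]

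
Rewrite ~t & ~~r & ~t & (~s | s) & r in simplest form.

~t & r

~t & ~~r & ~t & (~s | s) & r
= ~t & ~~r & ~t & r   [complement / identity]
= ~t & r & ~t & r   [double negation]
= ~t & r   [idempotence]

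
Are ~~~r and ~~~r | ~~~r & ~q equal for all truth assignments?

E1: ~~~r
    = ~r
E2: ~~~r | ~~~r & ~q
    = ~~~r
    = ~r
Both reduce to ~r, so they are equivalent.

Yes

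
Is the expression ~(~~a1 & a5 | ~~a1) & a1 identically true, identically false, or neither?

~(~~a1 & a5 | ~~a1) & a1
= ~~~a1 & a1   (absorption)
= ~a1 & a1   (double negation)
= 0   (complement)

identically false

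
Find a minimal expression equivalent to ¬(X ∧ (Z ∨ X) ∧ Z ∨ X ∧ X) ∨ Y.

¬(X ∧ (Z ∨ X) ∧ Z ∨ X ∧ X) ∨ Y
= ¬(X ∧ (Z ∨ X) ∧ Z ∨ X) ∨ Y   (idempotence)
= ¬(X ∧ Z ∨ X) ∨ Y   (absorption)
= ¬X ∨ Y   (absorption)

¬X ∨ Y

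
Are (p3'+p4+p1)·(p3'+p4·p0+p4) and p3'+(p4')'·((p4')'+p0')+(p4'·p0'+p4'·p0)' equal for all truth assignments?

Yes

E1: (p3'+p4+p1)·(p3'+p4·p0+p4)
    = (p3'+p4+p1)·(p3'+p4)   (absorption)
    = p3'+p4   (absorption)
E2: p3'+(p4')'·((p4')'+p0')+(p4'·p0'+p4'·p0)'
    = p3'+(p4')'+(p4'·p0'+p4'·p0)'   (absorption)
    = p3'+(p4')'+(p4')'   (distribution)
    = p3'+(p4')'   (idempotence)
    = p3'+p4   (double negation)
Both reduce to p3'+p4, so they are equivalent.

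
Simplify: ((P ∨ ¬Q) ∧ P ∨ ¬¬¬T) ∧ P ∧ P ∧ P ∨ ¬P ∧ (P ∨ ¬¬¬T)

P ∨ ¬T

((P ∨ ¬Q) ∧ P ∨ ¬¬¬T) ∧ P ∧ P ∧ P ∨ ¬P ∧ (P ∨ ¬¬¬T)
= (P ∨ ¬¬¬T) ∧ P ∧ P ∧ P ∨ ¬P ∧ (P ∨ ¬¬¬T)   — absorption
= (P ∨ ¬¬¬T) ∧ P ∧ P ∨ ¬P ∧ (P ∨ ¬¬¬T)   — idempotence
= (P ∨ ¬¬¬T) ∧ P ∨ ¬P ∧ (P ∨ ¬¬¬T)   — idempotence
= P ∨ ¬¬¬T   — distribution
= P ∨ ¬T   — double negation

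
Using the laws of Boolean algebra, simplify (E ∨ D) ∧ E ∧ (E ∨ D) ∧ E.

(E ∨ D) ∧ E ∧ (E ∨ D) ∧ E
= (E ∨ D) ∧ E   — idempotence
= E   — absorption

E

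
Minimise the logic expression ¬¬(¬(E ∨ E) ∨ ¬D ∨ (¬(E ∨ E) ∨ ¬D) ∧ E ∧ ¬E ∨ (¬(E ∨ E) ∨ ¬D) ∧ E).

¬E ∨ ¬D

¬¬(¬(E ∨ E) ∨ ¬D ∨ (¬(E ∨ E) ∨ ¬D) ∧ E ∧ ¬E ∨ (¬(E ∨ E) ∨ ¬D) ∧ E)
= ¬¬(¬(E ∨ E) ∨ ¬D ∨ (¬(E ∨ E) ∨ ¬D) ∧ E)   — absorption
= ¬¬(¬(E ∨ E) ∨ ¬D)   — absorption
= ¬¬(¬E ∨ ¬D)   — idempotence
= ¬E ∨ ¬D   — double negation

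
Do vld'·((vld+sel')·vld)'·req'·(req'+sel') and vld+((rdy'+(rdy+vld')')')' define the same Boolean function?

No

E1: vld'·((vld+sel')·vld)'·req'·(req'+sel')
    = vld'·vld'·req'·(req'+sel')   (absorption)
    = vld'·req'·(req'+sel')   (idempotence)
    = vld'·req'   (absorption)
E2: vld+((rdy'+(rdy+vld')')')'
    = vld+(rdy·(rdy+vld'))'   (De Morgan)
    = vld+rdy'   (absorption)
These differ: at rdy=1, req=1, sel=0, vld=1, E1 = 0 but E2 = 1.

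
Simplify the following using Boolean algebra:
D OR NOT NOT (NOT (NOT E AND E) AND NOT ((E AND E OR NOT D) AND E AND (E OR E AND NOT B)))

D OR NOT NOT (NOT (NOT E AND E) AND NOT ((E AND E OR NOT D) AND E AND (E OR E AND NOT B)))
= D OR NOT NOT (NOT (NOT E AND E) AND NOT ((E AND E OR NOT D) AND E AND E))   (absorption)
= D OR NOT NOT (NOT (NOT E AND E) AND NOT (E AND E))   (absorption)
= D OR NOT (NOT E AND E OR E AND E)   (De Morgan)
= D OR NOT E   (distribution)

D OR NOT E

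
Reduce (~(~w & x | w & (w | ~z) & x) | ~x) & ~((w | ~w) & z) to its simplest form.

~x & ~z

(~(~w & x | w & (w | ~z) & x) | ~x) & ~((w | ~w) & z)
= (~(~w & x | w & (w | ~z) & x) | ~x) & ~z   [complement / identity]
= (~(~w & x | w & x) | ~x) & ~z   [absorption]
= (~x | ~x) & ~z   [distribution]
= ~x & ~z   [idempotence]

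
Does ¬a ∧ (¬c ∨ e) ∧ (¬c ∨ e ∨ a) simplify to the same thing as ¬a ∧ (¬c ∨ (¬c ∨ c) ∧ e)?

Yes

E1: ¬a ∧ (¬c ∨ e) ∧ (¬c ∨ e ∨ a)
    = ¬a ∧ (¬c ∨ e)   — absorption
E2: ¬a ∧ (¬c ∨ (¬c ∨ c) ∧ e)
    = ¬a ∧ (¬c ∨ e)   — complement / identity
Both reduce to ¬a ∧ (¬c ∨ e), so they are equivalent.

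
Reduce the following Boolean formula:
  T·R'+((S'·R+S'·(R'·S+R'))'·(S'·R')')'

T·R'+((S'·R+S'·(R'·S+R'))'·(S'·R')')'
= T·R'+((S'·R+S'·R')'·(S'·R')')'   — absorption
= T·R'+S'·R+S'·R'+S'·R'   — De Morgan
= T·R'+S'+S'·R'   — distribution
= T·R'+S'   — absorption

T·R'+S'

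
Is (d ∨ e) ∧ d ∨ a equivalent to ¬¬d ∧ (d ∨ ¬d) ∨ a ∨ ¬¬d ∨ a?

Yes

E1: (d ∨ e) ∧ d ∨ a
    = d ∨ a
E2: ¬¬d ∧ (d ∨ ¬d) ∨ a ∨ ¬¬d ∨ a
    = ¬¬d ∨ a ∨ ¬¬d ∨ a
    = ¬¬d ∨ a
    = d ∨ a
Both reduce to d ∨ a, so they are equivalent.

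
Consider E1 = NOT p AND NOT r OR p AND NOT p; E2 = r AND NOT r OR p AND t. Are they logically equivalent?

No

E1: NOT p AND NOT r OR p AND NOT p
    = NOT p AND NOT r   (complement / identity)
E2: r AND NOT r OR p AND t
    = p AND t   (complement / identity)
These differ: at p=1, r=0, t=1, E1 = 0 but E2 = 1.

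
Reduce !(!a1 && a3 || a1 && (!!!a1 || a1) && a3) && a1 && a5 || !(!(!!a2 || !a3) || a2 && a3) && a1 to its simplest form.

!(!a1 && a3 || a1 && (!!!a1 || a1) && a3) && a1 && a5 || !(!(!!a2 || !a3) || a2 && a3) && a1
= !(!a1 && a3 || a1 && (!a1 || a1) && a3) && a1 && a5 || !(!(!!a2 || !a3) || a2 && a3) && a1   — double negation
= !(!a1 && a3 || a1 && (!a1 || a1) && a3) && a1 && a5 || !(!a2 && a3 || a2 && a3) && a1   — De Morgan
= !(!a1 && a3 || a1 && a3) && a1 && a5 || !(!a2 && a3 || a2 && a3) && a1   — complement / identity
= !(!a1 && a3 || a1 && a3) && a1 && a5 || !a3 && a1   — distribution
= !a3 && a1 && a5 || !a3 && a1   — distribution
= !a3 && a1   — absorption

!a3 && a1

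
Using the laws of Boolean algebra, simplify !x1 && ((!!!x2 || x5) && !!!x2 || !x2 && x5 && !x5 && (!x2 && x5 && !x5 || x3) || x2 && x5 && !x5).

!x1 && !x2

!x1 && ((!!!x2 || x5) && !!!x2 || !x2 && x5 && !x5 && (!x2 && x5 && !x5 || x3) || x2 && x5 && !x5)
= !x1 && ((!!!x2 || x5) && !!!x2 || !x2 && x5 && !x5 || x2 && x5 && !x5)   [absorption]
= !x1 && (!!!x2 || !x2 && x5 && !x5 || x2 && x5 && !x5)   [absorption]
= !x1 && (!x2 || !x2 && x5 && !x5 || x2 && x5 && !x5)   [double negation]
= !x1 && (!x2 || x5 && !x5)   [distribution]
= !x1 && !x2   [complement / identity]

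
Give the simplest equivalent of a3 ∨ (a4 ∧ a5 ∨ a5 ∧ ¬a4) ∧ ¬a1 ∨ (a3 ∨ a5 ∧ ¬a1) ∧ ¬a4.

a3 ∨ (a4 ∧ a5 ∨ a5 ∧ ¬a4) ∧ ¬a1 ∨ (a3 ∨ a5 ∧ ¬a1) ∧ ¬a4
= a3 ∨ a5 ∧ ¬a1 ∨ (a3 ∨ a5 ∧ ¬a1) ∧ ¬a4   [distribution]
= a3 ∨ a5 ∧ ¬a1   [absorption]

a3 ∨ a5 ∧ ¬a1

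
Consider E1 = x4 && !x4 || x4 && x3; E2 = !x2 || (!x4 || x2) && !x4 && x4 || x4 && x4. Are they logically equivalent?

E1: x4 && !x4 || x4 && x3
    = x4 && x3   [complement / identity]
E2: !x2 || (!x4 || x2) && !x4 && x4 || x4 && x4
    = !x2 || !x4 && x4 || x4 && x4   [absorption]
    = !x2 || x4   [distribution]
These differ: at x2=0, x3=0, x4=0, E1 = 0 but E2 = 1.

No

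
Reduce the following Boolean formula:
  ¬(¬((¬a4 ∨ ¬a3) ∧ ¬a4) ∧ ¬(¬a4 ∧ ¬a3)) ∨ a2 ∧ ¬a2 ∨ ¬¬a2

¬a4 ∨ a2

¬(¬((¬a4 ∨ ¬a3) ∧ ¬a4) ∧ ¬(¬a4 ∧ ¬a3)) ∨ a2 ∧ ¬a2 ∨ ¬¬a2
= ¬(¬((¬a4 ∨ ¬a3) ∧ ¬a4) ∧ ¬(¬a4 ∧ ¬a3)) ∨ ¬¬a2
= (¬a4 ∨ ¬a3) ∧ ¬a4 ∨ ¬a4 ∧ ¬a3 ∨ ¬¬a2
= ¬a4 ∨ ¬a4 ∧ ¬a3 ∨ ¬¬a2
= ¬a4 ∨ ¬¬a2
= ¬a4 ∨ a2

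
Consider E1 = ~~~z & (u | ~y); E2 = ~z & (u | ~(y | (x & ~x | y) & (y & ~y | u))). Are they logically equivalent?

E1: ~~~z & (u | ~y)
    = ~z & (u | ~y)   [double negation]
E2: ~z & (u | ~(y | (x & ~x | y) & (y & ~y | u)))
    = ~z & (u | ~(y | y & (y & ~y | u)))   [complement / identity]
    = ~z & (u | ~(y | y & u))   [complement / identity]
    = ~z & (u | ~y)   [absorption]
Both reduce to ~z & (u | ~y), so they are equivalent.

Yes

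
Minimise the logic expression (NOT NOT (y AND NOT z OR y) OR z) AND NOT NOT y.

(NOT NOT (y AND NOT z OR y) OR z) AND NOT NOT y
= (NOT NOT y OR z) AND NOT NOT y   — absorption
= NOT NOT y   — absorption
= y   — double negation

y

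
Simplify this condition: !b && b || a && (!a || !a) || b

b

!b && b || a && (!a || !a) || b
= !b && b || a && !a || b   (idempotence)
= !b && b || b   (complement / identity)
= b   (complement / identity)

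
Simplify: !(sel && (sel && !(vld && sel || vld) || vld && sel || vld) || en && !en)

!(sel && (sel && !(vld && sel || vld) || vld && sel || vld) || en && !en)
= !(sel && (sel && !vld || vld && sel || vld) || en && !en)   — absorption
= !(sel && (sel || vld) || en && !en)   — distribution
= !(sel || en && !en)   — absorption
= !sel   — complement / identity

!sel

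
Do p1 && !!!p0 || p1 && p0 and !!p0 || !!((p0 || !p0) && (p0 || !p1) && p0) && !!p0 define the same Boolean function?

E1: p1 && !!!p0 || p1 && p0
    = p1 && !p0 || p1 && p0   (double negation)
    = p1   (distribution)
E2: !!p0 || !!((p0 || !p0) && (p0 || !p1) && p0) && !!p0
    = !!p0 || !!((p0 || !p0) && p0) && !!p0   (absorption)
    = !!p0 || !!p0 && !!p0   (complement / identity)
    = !!p0 || !!p0   (idempotence)
    = !!p0   (idempotence)
    = p0   (double negation)
These differ: at p0=0, p1=1, E1 = 1 but E2 = 0.

No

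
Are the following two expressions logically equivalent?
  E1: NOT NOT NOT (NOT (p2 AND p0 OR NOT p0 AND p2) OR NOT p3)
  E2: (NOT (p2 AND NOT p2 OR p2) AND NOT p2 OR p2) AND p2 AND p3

E1: NOT NOT NOT (NOT (p2 AND p0 OR NOT p0 AND p2) OR NOT p3)
    = NOT (NOT (p2 AND p0 OR NOT p0 AND p2) OR NOT p3)   (double negation)
    = NOT (NOT p2 OR NOT p3)   (distribution)
    = p2 AND p3   (De Morgan)
E2: (NOT (p2 AND NOT p2 OR p2) AND NOT p2 OR p2) AND p2 AND p3
    = (NOT p2 AND NOT p2 OR p2) AND p2 AND p3   (complement / identity)
    = (NOT p2 OR p2) AND p2 AND p3   (idempotence)
    = p2 AND p3   (complement / identity)
Both reduce to p2 AND p3, so they are equivalent.

Yes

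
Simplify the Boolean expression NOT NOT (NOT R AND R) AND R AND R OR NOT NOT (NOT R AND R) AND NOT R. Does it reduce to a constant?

FALSE

NOT NOT (NOT R AND R) AND R AND R OR NOT NOT (NOT R AND R) AND NOT R
= NOT NOT (NOT R AND R) AND R OR NOT NOT (NOT R AND R) AND NOT R   — idempotence
= NOT NOT (NOT R AND R)   — distribution
= NOT R AND R   — double negation
= FALSE   — complement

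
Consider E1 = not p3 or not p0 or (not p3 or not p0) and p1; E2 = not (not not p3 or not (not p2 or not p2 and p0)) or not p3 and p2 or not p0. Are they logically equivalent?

E1: not p3 or not p0 or (not p3 or not p0) and p1
    = not p3 or not p0
E2: not (not not p3 or not (not p2 or not p2 and p0)) or not p3 and p2 or not p0
    = not p3 and (not p2 or not p2 and p0) or not p3 and p2 or not p0
    = not p3 and not p2 or not p3 and p2 or not p0
    = not p3 or not p0
Both reduce to not p3 or not p0, so they are equivalent.

Yes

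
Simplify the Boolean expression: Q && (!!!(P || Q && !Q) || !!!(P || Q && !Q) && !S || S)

Q && (!!!(P || Q && !Q) || !!!(P || Q && !Q) && !S || S)
= Q && (!!!(P || Q && !Q) || S)
= Q && (!(P || Q && !Q) || S)
= Q && (!P || S)

Q && (!P || S)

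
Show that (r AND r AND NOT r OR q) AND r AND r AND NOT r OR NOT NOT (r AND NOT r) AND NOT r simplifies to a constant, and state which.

(r AND r AND NOT r OR q) AND r AND r AND NOT r OR NOT NOT (r AND NOT r) AND NOT r
= r AND r AND NOT r OR NOT NOT (r AND NOT r) AND NOT r
= r AND r AND NOT r OR r AND NOT r AND NOT r
= r AND NOT r
= FALSE

FALSE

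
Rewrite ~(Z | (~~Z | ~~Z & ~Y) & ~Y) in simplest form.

~(Z | (~~Z | ~~Z & ~Y) & ~Y)
= ~(Z | ~~Z & ~Y)   — absorption
= ~(Z | Z & ~Y)   — double negation
= ~Z   — absorption

~Z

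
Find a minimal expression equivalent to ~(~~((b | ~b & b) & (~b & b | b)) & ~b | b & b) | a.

~b | a

~(~~((b | ~b & b) & (~b & b | b)) & ~b | b & b) | a
= ~((b | ~b & b) & (~b & b | b) & ~b | b & b) | a   [double negation]
= ~((b & b | ~b & b) & ~b | b & b) | a   [distribution]
= ~(b & ~b | b & b) | a   [distribution]
= ~b | a   [distribution]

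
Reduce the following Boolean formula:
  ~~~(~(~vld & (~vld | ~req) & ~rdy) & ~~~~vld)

~vld

~~~(~(~vld & (~vld | ~req) & ~rdy) & ~~~~vld)
= ~~~(~(~vld & (~vld | ~req) & ~rdy) & ~~vld)   [double negation]
= ~(~(~vld & (~vld | ~req) & ~rdy) & ~~vld)   [double negation]
= ~vld & (~vld | ~req) & ~rdy | ~vld   [De Morgan]
= ~vld & ~rdy | ~vld   [absorption]
= ~vld   [absorption]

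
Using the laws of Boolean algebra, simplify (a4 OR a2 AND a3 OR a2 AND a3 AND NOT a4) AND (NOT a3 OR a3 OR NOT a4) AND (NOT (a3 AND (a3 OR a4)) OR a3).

(a4 OR a2 AND a3 OR a2 AND a3 AND NOT a4) AND (NOT a3 OR a3 OR NOT a4) AND (NOT (a3 AND (a3 OR a4)) OR a3)
= (a4 OR a2 AND a3 OR a2 AND a3 AND NOT a4) AND (NOT a3 OR a3 OR NOT a4) AND (NOT a3 OR a3)   [absorption]
= (a4 OR a2 AND a3) AND (NOT a3 OR a3 OR NOT a4) AND (NOT a3 OR a3)   [absorption]
= (a4 OR a2 AND a3) AND (NOT a3 OR a3)   [absorption]
= a4 OR a2 AND a3   [complement / identity]

a4 OR a2 AND a3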